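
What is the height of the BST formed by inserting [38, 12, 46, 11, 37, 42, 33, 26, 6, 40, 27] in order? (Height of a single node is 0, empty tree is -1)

Insertion order: [38, 12, 46, 11, 37, 42, 33, 26, 6, 40, 27]
Tree (level-order array): [38, 12, 46, 11, 37, 42, None, 6, None, 33, None, 40, None, None, None, 26, None, None, None, None, 27]
Compute height bottom-up (empty subtree = -1):
  height(6) = 1 + max(-1, -1) = 0
  height(11) = 1 + max(0, -1) = 1
  height(27) = 1 + max(-1, -1) = 0
  height(26) = 1 + max(-1, 0) = 1
  height(33) = 1 + max(1, -1) = 2
  height(37) = 1 + max(2, -1) = 3
  height(12) = 1 + max(1, 3) = 4
  height(40) = 1 + max(-1, -1) = 0
  height(42) = 1 + max(0, -1) = 1
  height(46) = 1 + max(1, -1) = 2
  height(38) = 1 + max(4, 2) = 5
Height = 5


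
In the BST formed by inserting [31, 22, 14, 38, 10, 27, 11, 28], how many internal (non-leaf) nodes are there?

Tree built from: [31, 22, 14, 38, 10, 27, 11, 28]
Tree (level-order array): [31, 22, 38, 14, 27, None, None, 10, None, None, 28, None, 11]
Rule: An internal node has at least one child.
Per-node child counts:
  node 31: 2 child(ren)
  node 22: 2 child(ren)
  node 14: 1 child(ren)
  node 10: 1 child(ren)
  node 11: 0 child(ren)
  node 27: 1 child(ren)
  node 28: 0 child(ren)
  node 38: 0 child(ren)
Matching nodes: [31, 22, 14, 10, 27]
Count of internal (non-leaf) nodes: 5


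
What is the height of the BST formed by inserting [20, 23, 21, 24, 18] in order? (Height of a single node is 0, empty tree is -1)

Insertion order: [20, 23, 21, 24, 18]
Tree (level-order array): [20, 18, 23, None, None, 21, 24]
Compute height bottom-up (empty subtree = -1):
  height(18) = 1 + max(-1, -1) = 0
  height(21) = 1 + max(-1, -1) = 0
  height(24) = 1 + max(-1, -1) = 0
  height(23) = 1 + max(0, 0) = 1
  height(20) = 1 + max(0, 1) = 2
Height = 2


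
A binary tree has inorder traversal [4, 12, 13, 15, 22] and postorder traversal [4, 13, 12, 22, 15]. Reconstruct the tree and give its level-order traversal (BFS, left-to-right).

Inorder:   [4, 12, 13, 15, 22]
Postorder: [4, 13, 12, 22, 15]
Algorithm: postorder visits root last, so walk postorder right-to-left;
each value is the root of the current inorder slice — split it at that
value, recurse on the right subtree first, then the left.
Recursive splits:
  root=15; inorder splits into left=[4, 12, 13], right=[22]
  root=22; inorder splits into left=[], right=[]
  root=12; inorder splits into left=[4], right=[13]
  root=13; inorder splits into left=[], right=[]
  root=4; inorder splits into left=[], right=[]
Reconstructed level-order: [15, 12, 22, 4, 13]


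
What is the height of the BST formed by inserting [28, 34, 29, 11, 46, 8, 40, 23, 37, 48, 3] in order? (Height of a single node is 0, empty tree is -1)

Insertion order: [28, 34, 29, 11, 46, 8, 40, 23, 37, 48, 3]
Tree (level-order array): [28, 11, 34, 8, 23, 29, 46, 3, None, None, None, None, None, 40, 48, None, None, 37]
Compute height bottom-up (empty subtree = -1):
  height(3) = 1 + max(-1, -1) = 0
  height(8) = 1 + max(0, -1) = 1
  height(23) = 1 + max(-1, -1) = 0
  height(11) = 1 + max(1, 0) = 2
  height(29) = 1 + max(-1, -1) = 0
  height(37) = 1 + max(-1, -1) = 0
  height(40) = 1 + max(0, -1) = 1
  height(48) = 1 + max(-1, -1) = 0
  height(46) = 1 + max(1, 0) = 2
  height(34) = 1 + max(0, 2) = 3
  height(28) = 1 + max(2, 3) = 4
Height = 4


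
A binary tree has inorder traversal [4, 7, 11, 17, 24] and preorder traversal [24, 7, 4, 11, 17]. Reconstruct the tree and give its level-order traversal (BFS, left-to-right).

Inorder:  [4, 7, 11, 17, 24]
Preorder: [24, 7, 4, 11, 17]
Algorithm: preorder visits root first, so consume preorder in order;
for each root, split the current inorder slice at that value into
left-subtree inorder and right-subtree inorder, then recurse.
Recursive splits:
  root=24; inorder splits into left=[4, 7, 11, 17], right=[]
  root=7; inorder splits into left=[4], right=[11, 17]
  root=4; inorder splits into left=[], right=[]
  root=11; inorder splits into left=[], right=[17]
  root=17; inorder splits into left=[], right=[]
Reconstructed level-order: [24, 7, 4, 11, 17]


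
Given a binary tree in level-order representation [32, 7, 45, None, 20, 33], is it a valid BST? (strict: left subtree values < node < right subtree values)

Level-order array: [32, 7, 45, None, 20, 33]
Validate using subtree bounds (lo, hi): at each node, require lo < value < hi,
then recurse left with hi=value and right with lo=value.
Preorder trace (stopping at first violation):
  at node 32 with bounds (-inf, +inf): OK
  at node 7 with bounds (-inf, 32): OK
  at node 20 with bounds (7, 32): OK
  at node 45 with bounds (32, +inf): OK
  at node 33 with bounds (32, 45): OK
No violation found at any node.
Result: Valid BST


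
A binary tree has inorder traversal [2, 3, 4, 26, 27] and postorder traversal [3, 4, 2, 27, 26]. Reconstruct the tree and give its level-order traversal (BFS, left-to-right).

Inorder:   [2, 3, 4, 26, 27]
Postorder: [3, 4, 2, 27, 26]
Algorithm: postorder visits root last, so walk postorder right-to-left;
each value is the root of the current inorder slice — split it at that
value, recurse on the right subtree first, then the left.
Recursive splits:
  root=26; inorder splits into left=[2, 3, 4], right=[27]
  root=27; inorder splits into left=[], right=[]
  root=2; inorder splits into left=[], right=[3, 4]
  root=4; inorder splits into left=[3], right=[]
  root=3; inorder splits into left=[], right=[]
Reconstructed level-order: [26, 2, 27, 4, 3]


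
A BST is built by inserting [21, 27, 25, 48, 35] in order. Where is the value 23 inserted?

Starting tree (level order): [21, None, 27, 25, 48, None, None, 35]
Insertion path: 21 -> 27 -> 25
Result: insert 23 as left child of 25
Final tree (level order): [21, None, 27, 25, 48, 23, None, 35]


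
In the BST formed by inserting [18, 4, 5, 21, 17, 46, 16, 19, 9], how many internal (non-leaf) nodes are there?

Tree built from: [18, 4, 5, 21, 17, 46, 16, 19, 9]
Tree (level-order array): [18, 4, 21, None, 5, 19, 46, None, 17, None, None, None, None, 16, None, 9]
Rule: An internal node has at least one child.
Per-node child counts:
  node 18: 2 child(ren)
  node 4: 1 child(ren)
  node 5: 1 child(ren)
  node 17: 1 child(ren)
  node 16: 1 child(ren)
  node 9: 0 child(ren)
  node 21: 2 child(ren)
  node 19: 0 child(ren)
  node 46: 0 child(ren)
Matching nodes: [18, 4, 5, 17, 16, 21]
Count of internal (non-leaf) nodes: 6


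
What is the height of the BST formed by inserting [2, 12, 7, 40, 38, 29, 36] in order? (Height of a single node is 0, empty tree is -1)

Insertion order: [2, 12, 7, 40, 38, 29, 36]
Tree (level-order array): [2, None, 12, 7, 40, None, None, 38, None, 29, None, None, 36]
Compute height bottom-up (empty subtree = -1):
  height(7) = 1 + max(-1, -1) = 0
  height(36) = 1 + max(-1, -1) = 0
  height(29) = 1 + max(-1, 0) = 1
  height(38) = 1 + max(1, -1) = 2
  height(40) = 1 + max(2, -1) = 3
  height(12) = 1 + max(0, 3) = 4
  height(2) = 1 + max(-1, 4) = 5
Height = 5


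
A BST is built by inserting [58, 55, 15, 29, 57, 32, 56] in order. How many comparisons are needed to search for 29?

Search path for 29: 58 -> 55 -> 15 -> 29
Found: True
Comparisons: 4


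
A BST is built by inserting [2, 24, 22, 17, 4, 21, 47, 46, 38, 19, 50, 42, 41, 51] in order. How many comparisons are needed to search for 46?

Search path for 46: 2 -> 24 -> 47 -> 46
Found: True
Comparisons: 4


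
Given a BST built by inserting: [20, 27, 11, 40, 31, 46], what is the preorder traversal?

Tree insertion order: [20, 27, 11, 40, 31, 46]
Tree (level-order array): [20, 11, 27, None, None, None, 40, 31, 46]
Preorder traversal: [20, 11, 27, 40, 31, 46]


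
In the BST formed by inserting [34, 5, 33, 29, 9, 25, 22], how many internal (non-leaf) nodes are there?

Tree built from: [34, 5, 33, 29, 9, 25, 22]
Tree (level-order array): [34, 5, None, None, 33, 29, None, 9, None, None, 25, 22]
Rule: An internal node has at least one child.
Per-node child counts:
  node 34: 1 child(ren)
  node 5: 1 child(ren)
  node 33: 1 child(ren)
  node 29: 1 child(ren)
  node 9: 1 child(ren)
  node 25: 1 child(ren)
  node 22: 0 child(ren)
Matching nodes: [34, 5, 33, 29, 9, 25]
Count of internal (non-leaf) nodes: 6


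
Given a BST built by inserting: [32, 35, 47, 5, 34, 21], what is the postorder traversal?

Tree insertion order: [32, 35, 47, 5, 34, 21]
Tree (level-order array): [32, 5, 35, None, 21, 34, 47]
Postorder traversal: [21, 5, 34, 47, 35, 32]


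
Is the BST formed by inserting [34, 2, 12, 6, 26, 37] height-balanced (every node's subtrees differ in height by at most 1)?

Tree (level-order array): [34, 2, 37, None, 12, None, None, 6, 26]
Definition: a tree is height-balanced if, at every node, |h(left) - h(right)| <= 1 (empty subtree has height -1).
Bottom-up per-node check:
  node 6: h_left=-1, h_right=-1, diff=0 [OK], height=0
  node 26: h_left=-1, h_right=-1, diff=0 [OK], height=0
  node 12: h_left=0, h_right=0, diff=0 [OK], height=1
  node 2: h_left=-1, h_right=1, diff=2 [FAIL (|-1-1|=2 > 1)], height=2
  node 37: h_left=-1, h_right=-1, diff=0 [OK], height=0
  node 34: h_left=2, h_right=0, diff=2 [FAIL (|2-0|=2 > 1)], height=3
Node 2 violates the condition: |-1 - 1| = 2 > 1.
Result: Not balanced


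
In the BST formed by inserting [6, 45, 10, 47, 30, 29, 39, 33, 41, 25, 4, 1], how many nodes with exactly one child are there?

Tree built from: [6, 45, 10, 47, 30, 29, 39, 33, 41, 25, 4, 1]
Tree (level-order array): [6, 4, 45, 1, None, 10, 47, None, None, None, 30, None, None, 29, 39, 25, None, 33, 41]
Rule: These are nodes with exactly 1 non-null child.
Per-node child counts:
  node 6: 2 child(ren)
  node 4: 1 child(ren)
  node 1: 0 child(ren)
  node 45: 2 child(ren)
  node 10: 1 child(ren)
  node 30: 2 child(ren)
  node 29: 1 child(ren)
  node 25: 0 child(ren)
  node 39: 2 child(ren)
  node 33: 0 child(ren)
  node 41: 0 child(ren)
  node 47: 0 child(ren)
Matching nodes: [4, 10, 29]
Count of nodes with exactly one child: 3


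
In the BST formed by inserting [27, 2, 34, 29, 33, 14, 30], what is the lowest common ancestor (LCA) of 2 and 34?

Tree insertion order: [27, 2, 34, 29, 33, 14, 30]
Tree (level-order array): [27, 2, 34, None, 14, 29, None, None, None, None, 33, 30]
In a BST, the LCA of p=2, q=34 is the first node v on the
root-to-leaf path with p <= v <= q (go left if both < v, right if both > v).
Walk from root:
  at 27: 2 <= 27 <= 34, this is the LCA
LCA = 27


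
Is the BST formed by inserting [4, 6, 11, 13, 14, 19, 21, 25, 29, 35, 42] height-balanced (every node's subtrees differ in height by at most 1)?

Tree (level-order array): [4, None, 6, None, 11, None, 13, None, 14, None, 19, None, 21, None, 25, None, 29, None, 35, None, 42]
Definition: a tree is height-balanced if, at every node, |h(left) - h(right)| <= 1 (empty subtree has height -1).
Bottom-up per-node check:
  node 42: h_left=-1, h_right=-1, diff=0 [OK], height=0
  node 35: h_left=-1, h_right=0, diff=1 [OK], height=1
  node 29: h_left=-1, h_right=1, diff=2 [FAIL (|-1-1|=2 > 1)], height=2
  node 25: h_left=-1, h_right=2, diff=3 [FAIL (|-1-2|=3 > 1)], height=3
  node 21: h_left=-1, h_right=3, diff=4 [FAIL (|-1-3|=4 > 1)], height=4
  node 19: h_left=-1, h_right=4, diff=5 [FAIL (|-1-4|=5 > 1)], height=5
  node 14: h_left=-1, h_right=5, diff=6 [FAIL (|-1-5|=6 > 1)], height=6
  node 13: h_left=-1, h_right=6, diff=7 [FAIL (|-1-6|=7 > 1)], height=7
  node 11: h_left=-1, h_right=7, diff=8 [FAIL (|-1-7|=8 > 1)], height=8
  node 6: h_left=-1, h_right=8, diff=9 [FAIL (|-1-8|=9 > 1)], height=9
  node 4: h_left=-1, h_right=9, diff=10 [FAIL (|-1-9|=10 > 1)], height=10
Node 29 violates the condition: |-1 - 1| = 2 > 1.
Result: Not balanced


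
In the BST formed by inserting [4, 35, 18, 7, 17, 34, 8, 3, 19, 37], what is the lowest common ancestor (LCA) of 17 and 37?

Tree insertion order: [4, 35, 18, 7, 17, 34, 8, 3, 19, 37]
Tree (level-order array): [4, 3, 35, None, None, 18, 37, 7, 34, None, None, None, 17, 19, None, 8]
In a BST, the LCA of p=17, q=37 is the first node v on the
root-to-leaf path with p <= v <= q (go left if both < v, right if both > v).
Walk from root:
  at 4: both 17 and 37 > 4, go right
  at 35: 17 <= 35 <= 37, this is the LCA
LCA = 35


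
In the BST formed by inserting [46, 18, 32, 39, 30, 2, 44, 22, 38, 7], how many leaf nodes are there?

Tree built from: [46, 18, 32, 39, 30, 2, 44, 22, 38, 7]
Tree (level-order array): [46, 18, None, 2, 32, None, 7, 30, 39, None, None, 22, None, 38, 44]
Rule: A leaf has 0 children.
Per-node child counts:
  node 46: 1 child(ren)
  node 18: 2 child(ren)
  node 2: 1 child(ren)
  node 7: 0 child(ren)
  node 32: 2 child(ren)
  node 30: 1 child(ren)
  node 22: 0 child(ren)
  node 39: 2 child(ren)
  node 38: 0 child(ren)
  node 44: 0 child(ren)
Matching nodes: [7, 22, 38, 44]
Count of leaf nodes: 4


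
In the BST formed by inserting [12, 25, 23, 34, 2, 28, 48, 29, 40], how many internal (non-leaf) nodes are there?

Tree built from: [12, 25, 23, 34, 2, 28, 48, 29, 40]
Tree (level-order array): [12, 2, 25, None, None, 23, 34, None, None, 28, 48, None, 29, 40]
Rule: An internal node has at least one child.
Per-node child counts:
  node 12: 2 child(ren)
  node 2: 0 child(ren)
  node 25: 2 child(ren)
  node 23: 0 child(ren)
  node 34: 2 child(ren)
  node 28: 1 child(ren)
  node 29: 0 child(ren)
  node 48: 1 child(ren)
  node 40: 0 child(ren)
Matching nodes: [12, 25, 34, 28, 48]
Count of internal (non-leaf) nodes: 5


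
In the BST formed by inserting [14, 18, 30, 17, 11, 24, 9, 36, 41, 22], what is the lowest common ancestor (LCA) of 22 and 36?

Tree insertion order: [14, 18, 30, 17, 11, 24, 9, 36, 41, 22]
Tree (level-order array): [14, 11, 18, 9, None, 17, 30, None, None, None, None, 24, 36, 22, None, None, 41]
In a BST, the LCA of p=22, q=36 is the first node v on the
root-to-leaf path with p <= v <= q (go left if both < v, right if both > v).
Walk from root:
  at 14: both 22 and 36 > 14, go right
  at 18: both 22 and 36 > 18, go right
  at 30: 22 <= 30 <= 36, this is the LCA
LCA = 30


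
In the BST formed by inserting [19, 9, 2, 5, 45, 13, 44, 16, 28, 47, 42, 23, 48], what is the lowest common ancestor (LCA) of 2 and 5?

Tree insertion order: [19, 9, 2, 5, 45, 13, 44, 16, 28, 47, 42, 23, 48]
Tree (level-order array): [19, 9, 45, 2, 13, 44, 47, None, 5, None, 16, 28, None, None, 48, None, None, None, None, 23, 42]
In a BST, the LCA of p=2, q=5 is the first node v on the
root-to-leaf path with p <= v <= q (go left if both < v, right if both > v).
Walk from root:
  at 19: both 2 and 5 < 19, go left
  at 9: both 2 and 5 < 9, go left
  at 2: 2 <= 2 <= 5, this is the LCA
LCA = 2


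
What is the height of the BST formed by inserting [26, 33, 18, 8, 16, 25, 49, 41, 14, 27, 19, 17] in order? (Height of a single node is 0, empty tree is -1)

Insertion order: [26, 33, 18, 8, 16, 25, 49, 41, 14, 27, 19, 17]
Tree (level-order array): [26, 18, 33, 8, 25, 27, 49, None, 16, 19, None, None, None, 41, None, 14, 17]
Compute height bottom-up (empty subtree = -1):
  height(14) = 1 + max(-1, -1) = 0
  height(17) = 1 + max(-1, -1) = 0
  height(16) = 1 + max(0, 0) = 1
  height(8) = 1 + max(-1, 1) = 2
  height(19) = 1 + max(-1, -1) = 0
  height(25) = 1 + max(0, -1) = 1
  height(18) = 1 + max(2, 1) = 3
  height(27) = 1 + max(-1, -1) = 0
  height(41) = 1 + max(-1, -1) = 0
  height(49) = 1 + max(0, -1) = 1
  height(33) = 1 + max(0, 1) = 2
  height(26) = 1 + max(3, 2) = 4
Height = 4


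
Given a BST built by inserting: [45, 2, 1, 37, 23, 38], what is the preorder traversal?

Tree insertion order: [45, 2, 1, 37, 23, 38]
Tree (level-order array): [45, 2, None, 1, 37, None, None, 23, 38]
Preorder traversal: [45, 2, 1, 37, 23, 38]


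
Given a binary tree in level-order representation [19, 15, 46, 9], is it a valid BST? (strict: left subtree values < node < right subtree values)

Level-order array: [19, 15, 46, 9]
Validate using subtree bounds (lo, hi): at each node, require lo < value < hi,
then recurse left with hi=value and right with lo=value.
Preorder trace (stopping at first violation):
  at node 19 with bounds (-inf, +inf): OK
  at node 15 with bounds (-inf, 19): OK
  at node 9 with bounds (-inf, 15): OK
  at node 46 with bounds (19, +inf): OK
No violation found at any node.
Result: Valid BST


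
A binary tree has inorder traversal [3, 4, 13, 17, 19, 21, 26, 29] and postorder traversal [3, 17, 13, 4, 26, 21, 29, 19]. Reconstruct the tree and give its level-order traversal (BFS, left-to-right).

Inorder:   [3, 4, 13, 17, 19, 21, 26, 29]
Postorder: [3, 17, 13, 4, 26, 21, 29, 19]
Algorithm: postorder visits root last, so walk postorder right-to-left;
each value is the root of the current inorder slice — split it at that
value, recurse on the right subtree first, then the left.
Recursive splits:
  root=19; inorder splits into left=[3, 4, 13, 17], right=[21, 26, 29]
  root=29; inorder splits into left=[21, 26], right=[]
  root=21; inorder splits into left=[], right=[26]
  root=26; inorder splits into left=[], right=[]
  root=4; inorder splits into left=[3], right=[13, 17]
  root=13; inorder splits into left=[], right=[17]
  root=17; inorder splits into left=[], right=[]
  root=3; inorder splits into left=[], right=[]
Reconstructed level-order: [19, 4, 29, 3, 13, 21, 17, 26]


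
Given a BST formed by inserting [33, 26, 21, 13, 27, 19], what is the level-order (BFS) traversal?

Tree insertion order: [33, 26, 21, 13, 27, 19]
Tree (level-order array): [33, 26, None, 21, 27, 13, None, None, None, None, 19]
BFS from the root, enqueuing left then right child of each popped node:
  queue [33] -> pop 33, enqueue [26], visited so far: [33]
  queue [26] -> pop 26, enqueue [21, 27], visited so far: [33, 26]
  queue [21, 27] -> pop 21, enqueue [13], visited so far: [33, 26, 21]
  queue [27, 13] -> pop 27, enqueue [none], visited so far: [33, 26, 21, 27]
  queue [13] -> pop 13, enqueue [19], visited so far: [33, 26, 21, 27, 13]
  queue [19] -> pop 19, enqueue [none], visited so far: [33, 26, 21, 27, 13, 19]
Result: [33, 26, 21, 27, 13, 19]


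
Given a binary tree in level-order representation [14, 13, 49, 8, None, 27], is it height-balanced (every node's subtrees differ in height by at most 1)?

Tree (level-order array): [14, 13, 49, 8, None, 27]
Definition: a tree is height-balanced if, at every node, |h(left) - h(right)| <= 1 (empty subtree has height -1).
Bottom-up per-node check:
  node 8: h_left=-1, h_right=-1, diff=0 [OK], height=0
  node 13: h_left=0, h_right=-1, diff=1 [OK], height=1
  node 27: h_left=-1, h_right=-1, diff=0 [OK], height=0
  node 49: h_left=0, h_right=-1, diff=1 [OK], height=1
  node 14: h_left=1, h_right=1, diff=0 [OK], height=2
All nodes satisfy the balance condition.
Result: Balanced


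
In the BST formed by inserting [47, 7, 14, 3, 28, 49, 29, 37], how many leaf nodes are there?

Tree built from: [47, 7, 14, 3, 28, 49, 29, 37]
Tree (level-order array): [47, 7, 49, 3, 14, None, None, None, None, None, 28, None, 29, None, 37]
Rule: A leaf has 0 children.
Per-node child counts:
  node 47: 2 child(ren)
  node 7: 2 child(ren)
  node 3: 0 child(ren)
  node 14: 1 child(ren)
  node 28: 1 child(ren)
  node 29: 1 child(ren)
  node 37: 0 child(ren)
  node 49: 0 child(ren)
Matching nodes: [3, 37, 49]
Count of leaf nodes: 3


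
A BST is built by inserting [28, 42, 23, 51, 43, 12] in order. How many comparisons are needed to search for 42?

Search path for 42: 28 -> 42
Found: True
Comparisons: 2


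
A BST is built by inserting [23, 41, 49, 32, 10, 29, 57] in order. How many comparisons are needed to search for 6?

Search path for 6: 23 -> 10
Found: False
Comparisons: 2


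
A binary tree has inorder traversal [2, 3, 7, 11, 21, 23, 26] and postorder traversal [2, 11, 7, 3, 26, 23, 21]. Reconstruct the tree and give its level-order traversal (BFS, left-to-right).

Inorder:   [2, 3, 7, 11, 21, 23, 26]
Postorder: [2, 11, 7, 3, 26, 23, 21]
Algorithm: postorder visits root last, so walk postorder right-to-left;
each value is the root of the current inorder slice — split it at that
value, recurse on the right subtree first, then the left.
Recursive splits:
  root=21; inorder splits into left=[2, 3, 7, 11], right=[23, 26]
  root=23; inorder splits into left=[], right=[26]
  root=26; inorder splits into left=[], right=[]
  root=3; inorder splits into left=[2], right=[7, 11]
  root=7; inorder splits into left=[], right=[11]
  root=11; inorder splits into left=[], right=[]
  root=2; inorder splits into left=[], right=[]
Reconstructed level-order: [21, 3, 23, 2, 7, 26, 11]


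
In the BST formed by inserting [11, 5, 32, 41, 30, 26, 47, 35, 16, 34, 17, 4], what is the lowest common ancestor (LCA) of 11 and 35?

Tree insertion order: [11, 5, 32, 41, 30, 26, 47, 35, 16, 34, 17, 4]
Tree (level-order array): [11, 5, 32, 4, None, 30, 41, None, None, 26, None, 35, 47, 16, None, 34, None, None, None, None, 17]
In a BST, the LCA of p=11, q=35 is the first node v on the
root-to-leaf path with p <= v <= q (go left if both < v, right if both > v).
Walk from root:
  at 11: 11 <= 11 <= 35, this is the LCA
LCA = 11


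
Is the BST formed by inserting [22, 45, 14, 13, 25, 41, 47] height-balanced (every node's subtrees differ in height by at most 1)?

Tree (level-order array): [22, 14, 45, 13, None, 25, 47, None, None, None, 41]
Definition: a tree is height-balanced if, at every node, |h(left) - h(right)| <= 1 (empty subtree has height -1).
Bottom-up per-node check:
  node 13: h_left=-1, h_right=-1, diff=0 [OK], height=0
  node 14: h_left=0, h_right=-1, diff=1 [OK], height=1
  node 41: h_left=-1, h_right=-1, diff=0 [OK], height=0
  node 25: h_left=-1, h_right=0, diff=1 [OK], height=1
  node 47: h_left=-1, h_right=-1, diff=0 [OK], height=0
  node 45: h_left=1, h_right=0, diff=1 [OK], height=2
  node 22: h_left=1, h_right=2, diff=1 [OK], height=3
All nodes satisfy the balance condition.
Result: Balanced


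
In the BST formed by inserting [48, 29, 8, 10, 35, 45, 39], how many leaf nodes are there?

Tree built from: [48, 29, 8, 10, 35, 45, 39]
Tree (level-order array): [48, 29, None, 8, 35, None, 10, None, 45, None, None, 39]
Rule: A leaf has 0 children.
Per-node child counts:
  node 48: 1 child(ren)
  node 29: 2 child(ren)
  node 8: 1 child(ren)
  node 10: 0 child(ren)
  node 35: 1 child(ren)
  node 45: 1 child(ren)
  node 39: 0 child(ren)
Matching nodes: [10, 39]
Count of leaf nodes: 2


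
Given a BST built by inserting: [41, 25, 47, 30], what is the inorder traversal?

Tree insertion order: [41, 25, 47, 30]
Tree (level-order array): [41, 25, 47, None, 30]
Inorder traversal: [25, 30, 41, 47]


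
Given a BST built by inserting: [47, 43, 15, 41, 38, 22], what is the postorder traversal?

Tree insertion order: [47, 43, 15, 41, 38, 22]
Tree (level-order array): [47, 43, None, 15, None, None, 41, 38, None, 22]
Postorder traversal: [22, 38, 41, 15, 43, 47]


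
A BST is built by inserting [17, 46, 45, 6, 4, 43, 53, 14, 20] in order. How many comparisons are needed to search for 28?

Search path for 28: 17 -> 46 -> 45 -> 43 -> 20
Found: False
Comparisons: 5


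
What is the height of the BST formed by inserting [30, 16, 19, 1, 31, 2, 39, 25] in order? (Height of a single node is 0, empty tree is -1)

Insertion order: [30, 16, 19, 1, 31, 2, 39, 25]
Tree (level-order array): [30, 16, 31, 1, 19, None, 39, None, 2, None, 25]
Compute height bottom-up (empty subtree = -1):
  height(2) = 1 + max(-1, -1) = 0
  height(1) = 1 + max(-1, 0) = 1
  height(25) = 1 + max(-1, -1) = 0
  height(19) = 1 + max(-1, 0) = 1
  height(16) = 1 + max(1, 1) = 2
  height(39) = 1 + max(-1, -1) = 0
  height(31) = 1 + max(-1, 0) = 1
  height(30) = 1 + max(2, 1) = 3
Height = 3


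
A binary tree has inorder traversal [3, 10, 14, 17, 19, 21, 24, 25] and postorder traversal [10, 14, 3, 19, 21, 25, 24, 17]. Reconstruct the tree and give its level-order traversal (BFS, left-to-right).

Inorder:   [3, 10, 14, 17, 19, 21, 24, 25]
Postorder: [10, 14, 3, 19, 21, 25, 24, 17]
Algorithm: postorder visits root last, so walk postorder right-to-left;
each value is the root of the current inorder slice — split it at that
value, recurse on the right subtree first, then the left.
Recursive splits:
  root=17; inorder splits into left=[3, 10, 14], right=[19, 21, 24, 25]
  root=24; inorder splits into left=[19, 21], right=[25]
  root=25; inorder splits into left=[], right=[]
  root=21; inorder splits into left=[19], right=[]
  root=19; inorder splits into left=[], right=[]
  root=3; inorder splits into left=[], right=[10, 14]
  root=14; inorder splits into left=[10], right=[]
  root=10; inorder splits into left=[], right=[]
Reconstructed level-order: [17, 3, 24, 14, 21, 25, 10, 19]


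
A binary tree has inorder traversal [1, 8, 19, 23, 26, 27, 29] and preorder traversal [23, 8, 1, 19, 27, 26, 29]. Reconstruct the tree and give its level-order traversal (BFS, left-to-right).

Inorder:  [1, 8, 19, 23, 26, 27, 29]
Preorder: [23, 8, 1, 19, 27, 26, 29]
Algorithm: preorder visits root first, so consume preorder in order;
for each root, split the current inorder slice at that value into
left-subtree inorder and right-subtree inorder, then recurse.
Recursive splits:
  root=23; inorder splits into left=[1, 8, 19], right=[26, 27, 29]
  root=8; inorder splits into left=[1], right=[19]
  root=1; inorder splits into left=[], right=[]
  root=19; inorder splits into left=[], right=[]
  root=27; inorder splits into left=[26], right=[29]
  root=26; inorder splits into left=[], right=[]
  root=29; inorder splits into left=[], right=[]
Reconstructed level-order: [23, 8, 27, 1, 19, 26, 29]


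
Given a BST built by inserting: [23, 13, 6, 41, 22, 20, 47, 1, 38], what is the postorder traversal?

Tree insertion order: [23, 13, 6, 41, 22, 20, 47, 1, 38]
Tree (level-order array): [23, 13, 41, 6, 22, 38, 47, 1, None, 20]
Postorder traversal: [1, 6, 20, 22, 13, 38, 47, 41, 23]


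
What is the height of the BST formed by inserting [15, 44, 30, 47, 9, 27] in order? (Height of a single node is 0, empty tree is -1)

Insertion order: [15, 44, 30, 47, 9, 27]
Tree (level-order array): [15, 9, 44, None, None, 30, 47, 27]
Compute height bottom-up (empty subtree = -1):
  height(9) = 1 + max(-1, -1) = 0
  height(27) = 1 + max(-1, -1) = 0
  height(30) = 1 + max(0, -1) = 1
  height(47) = 1 + max(-1, -1) = 0
  height(44) = 1 + max(1, 0) = 2
  height(15) = 1 + max(0, 2) = 3
Height = 3


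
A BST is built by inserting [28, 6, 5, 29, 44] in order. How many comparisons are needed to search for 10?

Search path for 10: 28 -> 6
Found: False
Comparisons: 2


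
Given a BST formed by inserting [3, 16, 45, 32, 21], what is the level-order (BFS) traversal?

Tree insertion order: [3, 16, 45, 32, 21]
Tree (level-order array): [3, None, 16, None, 45, 32, None, 21]
BFS from the root, enqueuing left then right child of each popped node:
  queue [3] -> pop 3, enqueue [16], visited so far: [3]
  queue [16] -> pop 16, enqueue [45], visited so far: [3, 16]
  queue [45] -> pop 45, enqueue [32], visited so far: [3, 16, 45]
  queue [32] -> pop 32, enqueue [21], visited so far: [3, 16, 45, 32]
  queue [21] -> pop 21, enqueue [none], visited so far: [3, 16, 45, 32, 21]
Result: [3, 16, 45, 32, 21]


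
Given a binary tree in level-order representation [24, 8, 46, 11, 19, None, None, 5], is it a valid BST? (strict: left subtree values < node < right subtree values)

Level-order array: [24, 8, 46, 11, 19, None, None, 5]
Validate using subtree bounds (lo, hi): at each node, require lo < value < hi,
then recurse left with hi=value and right with lo=value.
Preorder trace (stopping at first violation):
  at node 24 with bounds (-inf, +inf): OK
  at node 8 with bounds (-inf, 24): OK
  at node 11 with bounds (-inf, 8): VIOLATION
Node 11 violates its bound: not (-inf < 11 < 8).
Result: Not a valid BST


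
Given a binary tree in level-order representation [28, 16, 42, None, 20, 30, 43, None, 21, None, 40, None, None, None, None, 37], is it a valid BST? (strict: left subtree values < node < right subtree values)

Level-order array: [28, 16, 42, None, 20, 30, 43, None, 21, None, 40, None, None, None, None, 37]
Validate using subtree bounds (lo, hi): at each node, require lo < value < hi,
then recurse left with hi=value and right with lo=value.
Preorder trace (stopping at first violation):
  at node 28 with bounds (-inf, +inf): OK
  at node 16 with bounds (-inf, 28): OK
  at node 20 with bounds (16, 28): OK
  at node 21 with bounds (20, 28): OK
  at node 42 with bounds (28, +inf): OK
  at node 30 with bounds (28, 42): OK
  at node 40 with bounds (30, 42): OK
  at node 37 with bounds (30, 40): OK
  at node 43 with bounds (42, +inf): OK
No violation found at any node.
Result: Valid BST


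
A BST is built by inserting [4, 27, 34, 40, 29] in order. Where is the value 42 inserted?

Starting tree (level order): [4, None, 27, None, 34, 29, 40]
Insertion path: 4 -> 27 -> 34 -> 40
Result: insert 42 as right child of 40
Final tree (level order): [4, None, 27, None, 34, 29, 40, None, None, None, 42]


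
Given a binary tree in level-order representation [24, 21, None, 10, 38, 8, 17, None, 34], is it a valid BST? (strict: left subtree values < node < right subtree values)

Level-order array: [24, 21, None, 10, 38, 8, 17, None, 34]
Validate using subtree bounds (lo, hi): at each node, require lo < value < hi,
then recurse left with hi=value and right with lo=value.
Preorder trace (stopping at first violation):
  at node 24 with bounds (-inf, +inf): OK
  at node 21 with bounds (-inf, 24): OK
  at node 10 with bounds (-inf, 21): OK
  at node 8 with bounds (-inf, 10): OK
  at node 17 with bounds (10, 21): OK
  at node 38 with bounds (21, 24): VIOLATION
Node 38 violates its bound: not (21 < 38 < 24).
Result: Not a valid BST


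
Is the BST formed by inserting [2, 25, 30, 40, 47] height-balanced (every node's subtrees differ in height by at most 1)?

Tree (level-order array): [2, None, 25, None, 30, None, 40, None, 47]
Definition: a tree is height-balanced if, at every node, |h(left) - h(right)| <= 1 (empty subtree has height -1).
Bottom-up per-node check:
  node 47: h_left=-1, h_right=-1, diff=0 [OK], height=0
  node 40: h_left=-1, h_right=0, diff=1 [OK], height=1
  node 30: h_left=-1, h_right=1, diff=2 [FAIL (|-1-1|=2 > 1)], height=2
  node 25: h_left=-1, h_right=2, diff=3 [FAIL (|-1-2|=3 > 1)], height=3
  node 2: h_left=-1, h_right=3, diff=4 [FAIL (|-1-3|=4 > 1)], height=4
Node 30 violates the condition: |-1 - 1| = 2 > 1.
Result: Not balanced


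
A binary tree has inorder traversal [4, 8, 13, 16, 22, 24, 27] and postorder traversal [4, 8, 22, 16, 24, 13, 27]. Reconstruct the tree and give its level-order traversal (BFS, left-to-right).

Inorder:   [4, 8, 13, 16, 22, 24, 27]
Postorder: [4, 8, 22, 16, 24, 13, 27]
Algorithm: postorder visits root last, so walk postorder right-to-left;
each value is the root of the current inorder slice — split it at that
value, recurse on the right subtree first, then the left.
Recursive splits:
  root=27; inorder splits into left=[4, 8, 13, 16, 22, 24], right=[]
  root=13; inorder splits into left=[4, 8], right=[16, 22, 24]
  root=24; inorder splits into left=[16, 22], right=[]
  root=16; inorder splits into left=[], right=[22]
  root=22; inorder splits into left=[], right=[]
  root=8; inorder splits into left=[4], right=[]
  root=4; inorder splits into left=[], right=[]
Reconstructed level-order: [27, 13, 8, 24, 4, 16, 22]


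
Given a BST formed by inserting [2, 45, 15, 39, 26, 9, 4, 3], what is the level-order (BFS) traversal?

Tree insertion order: [2, 45, 15, 39, 26, 9, 4, 3]
Tree (level-order array): [2, None, 45, 15, None, 9, 39, 4, None, 26, None, 3]
BFS from the root, enqueuing left then right child of each popped node:
  queue [2] -> pop 2, enqueue [45], visited so far: [2]
  queue [45] -> pop 45, enqueue [15], visited so far: [2, 45]
  queue [15] -> pop 15, enqueue [9, 39], visited so far: [2, 45, 15]
  queue [9, 39] -> pop 9, enqueue [4], visited so far: [2, 45, 15, 9]
  queue [39, 4] -> pop 39, enqueue [26], visited so far: [2, 45, 15, 9, 39]
  queue [4, 26] -> pop 4, enqueue [3], visited so far: [2, 45, 15, 9, 39, 4]
  queue [26, 3] -> pop 26, enqueue [none], visited so far: [2, 45, 15, 9, 39, 4, 26]
  queue [3] -> pop 3, enqueue [none], visited so far: [2, 45, 15, 9, 39, 4, 26, 3]
Result: [2, 45, 15, 9, 39, 4, 26, 3]


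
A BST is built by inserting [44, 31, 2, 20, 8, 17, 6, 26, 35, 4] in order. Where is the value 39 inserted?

Starting tree (level order): [44, 31, None, 2, 35, None, 20, None, None, 8, 26, 6, 17, None, None, 4]
Insertion path: 44 -> 31 -> 35
Result: insert 39 as right child of 35
Final tree (level order): [44, 31, None, 2, 35, None, 20, None, 39, 8, 26, None, None, 6, 17, None, None, 4]


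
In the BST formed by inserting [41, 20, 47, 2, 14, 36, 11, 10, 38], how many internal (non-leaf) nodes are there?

Tree built from: [41, 20, 47, 2, 14, 36, 11, 10, 38]
Tree (level-order array): [41, 20, 47, 2, 36, None, None, None, 14, None, 38, 11, None, None, None, 10]
Rule: An internal node has at least one child.
Per-node child counts:
  node 41: 2 child(ren)
  node 20: 2 child(ren)
  node 2: 1 child(ren)
  node 14: 1 child(ren)
  node 11: 1 child(ren)
  node 10: 0 child(ren)
  node 36: 1 child(ren)
  node 38: 0 child(ren)
  node 47: 0 child(ren)
Matching nodes: [41, 20, 2, 14, 11, 36]
Count of internal (non-leaf) nodes: 6


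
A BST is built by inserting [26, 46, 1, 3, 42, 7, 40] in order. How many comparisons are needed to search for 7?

Search path for 7: 26 -> 1 -> 3 -> 7
Found: True
Comparisons: 4


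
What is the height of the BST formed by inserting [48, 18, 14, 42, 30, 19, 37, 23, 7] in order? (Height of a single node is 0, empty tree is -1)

Insertion order: [48, 18, 14, 42, 30, 19, 37, 23, 7]
Tree (level-order array): [48, 18, None, 14, 42, 7, None, 30, None, None, None, 19, 37, None, 23]
Compute height bottom-up (empty subtree = -1):
  height(7) = 1 + max(-1, -1) = 0
  height(14) = 1 + max(0, -1) = 1
  height(23) = 1 + max(-1, -1) = 0
  height(19) = 1 + max(-1, 0) = 1
  height(37) = 1 + max(-1, -1) = 0
  height(30) = 1 + max(1, 0) = 2
  height(42) = 1 + max(2, -1) = 3
  height(18) = 1 + max(1, 3) = 4
  height(48) = 1 + max(4, -1) = 5
Height = 5


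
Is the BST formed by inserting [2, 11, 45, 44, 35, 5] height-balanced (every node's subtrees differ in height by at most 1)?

Tree (level-order array): [2, None, 11, 5, 45, None, None, 44, None, 35]
Definition: a tree is height-balanced if, at every node, |h(left) - h(right)| <= 1 (empty subtree has height -1).
Bottom-up per-node check:
  node 5: h_left=-1, h_right=-1, diff=0 [OK], height=0
  node 35: h_left=-1, h_right=-1, diff=0 [OK], height=0
  node 44: h_left=0, h_right=-1, diff=1 [OK], height=1
  node 45: h_left=1, h_right=-1, diff=2 [FAIL (|1--1|=2 > 1)], height=2
  node 11: h_left=0, h_right=2, diff=2 [FAIL (|0-2|=2 > 1)], height=3
  node 2: h_left=-1, h_right=3, diff=4 [FAIL (|-1-3|=4 > 1)], height=4
Node 45 violates the condition: |1 - -1| = 2 > 1.
Result: Not balanced


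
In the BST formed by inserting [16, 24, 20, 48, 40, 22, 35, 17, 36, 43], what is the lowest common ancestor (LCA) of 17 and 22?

Tree insertion order: [16, 24, 20, 48, 40, 22, 35, 17, 36, 43]
Tree (level-order array): [16, None, 24, 20, 48, 17, 22, 40, None, None, None, None, None, 35, 43, None, 36]
In a BST, the LCA of p=17, q=22 is the first node v on the
root-to-leaf path with p <= v <= q (go left if both < v, right if both > v).
Walk from root:
  at 16: both 17 and 22 > 16, go right
  at 24: both 17 and 22 < 24, go left
  at 20: 17 <= 20 <= 22, this is the LCA
LCA = 20


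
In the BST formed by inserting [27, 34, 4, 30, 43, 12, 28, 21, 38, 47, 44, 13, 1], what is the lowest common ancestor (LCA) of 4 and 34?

Tree insertion order: [27, 34, 4, 30, 43, 12, 28, 21, 38, 47, 44, 13, 1]
Tree (level-order array): [27, 4, 34, 1, 12, 30, 43, None, None, None, 21, 28, None, 38, 47, 13, None, None, None, None, None, 44]
In a BST, the LCA of p=4, q=34 is the first node v on the
root-to-leaf path with p <= v <= q (go left if both < v, right if both > v).
Walk from root:
  at 27: 4 <= 27 <= 34, this is the LCA
LCA = 27


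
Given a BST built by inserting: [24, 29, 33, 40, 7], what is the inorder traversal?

Tree insertion order: [24, 29, 33, 40, 7]
Tree (level-order array): [24, 7, 29, None, None, None, 33, None, 40]
Inorder traversal: [7, 24, 29, 33, 40]


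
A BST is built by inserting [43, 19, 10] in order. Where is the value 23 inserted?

Starting tree (level order): [43, 19, None, 10]
Insertion path: 43 -> 19
Result: insert 23 as right child of 19
Final tree (level order): [43, 19, None, 10, 23]


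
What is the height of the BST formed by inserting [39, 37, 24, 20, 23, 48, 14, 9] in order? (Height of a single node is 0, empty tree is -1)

Insertion order: [39, 37, 24, 20, 23, 48, 14, 9]
Tree (level-order array): [39, 37, 48, 24, None, None, None, 20, None, 14, 23, 9]
Compute height bottom-up (empty subtree = -1):
  height(9) = 1 + max(-1, -1) = 0
  height(14) = 1 + max(0, -1) = 1
  height(23) = 1 + max(-1, -1) = 0
  height(20) = 1 + max(1, 0) = 2
  height(24) = 1 + max(2, -1) = 3
  height(37) = 1 + max(3, -1) = 4
  height(48) = 1 + max(-1, -1) = 0
  height(39) = 1 + max(4, 0) = 5
Height = 5


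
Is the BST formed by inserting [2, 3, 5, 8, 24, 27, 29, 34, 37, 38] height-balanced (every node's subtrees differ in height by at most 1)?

Tree (level-order array): [2, None, 3, None, 5, None, 8, None, 24, None, 27, None, 29, None, 34, None, 37, None, 38]
Definition: a tree is height-balanced if, at every node, |h(left) - h(right)| <= 1 (empty subtree has height -1).
Bottom-up per-node check:
  node 38: h_left=-1, h_right=-1, diff=0 [OK], height=0
  node 37: h_left=-1, h_right=0, diff=1 [OK], height=1
  node 34: h_left=-1, h_right=1, diff=2 [FAIL (|-1-1|=2 > 1)], height=2
  node 29: h_left=-1, h_right=2, diff=3 [FAIL (|-1-2|=3 > 1)], height=3
  node 27: h_left=-1, h_right=3, diff=4 [FAIL (|-1-3|=4 > 1)], height=4
  node 24: h_left=-1, h_right=4, diff=5 [FAIL (|-1-4|=5 > 1)], height=5
  node 8: h_left=-1, h_right=5, diff=6 [FAIL (|-1-5|=6 > 1)], height=6
  node 5: h_left=-1, h_right=6, diff=7 [FAIL (|-1-6|=7 > 1)], height=7
  node 3: h_left=-1, h_right=7, diff=8 [FAIL (|-1-7|=8 > 1)], height=8
  node 2: h_left=-1, h_right=8, diff=9 [FAIL (|-1-8|=9 > 1)], height=9
Node 34 violates the condition: |-1 - 1| = 2 > 1.
Result: Not balanced


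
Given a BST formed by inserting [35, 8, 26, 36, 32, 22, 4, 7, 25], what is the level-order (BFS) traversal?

Tree insertion order: [35, 8, 26, 36, 32, 22, 4, 7, 25]
Tree (level-order array): [35, 8, 36, 4, 26, None, None, None, 7, 22, 32, None, None, None, 25]
BFS from the root, enqueuing left then right child of each popped node:
  queue [35] -> pop 35, enqueue [8, 36], visited so far: [35]
  queue [8, 36] -> pop 8, enqueue [4, 26], visited so far: [35, 8]
  queue [36, 4, 26] -> pop 36, enqueue [none], visited so far: [35, 8, 36]
  queue [4, 26] -> pop 4, enqueue [7], visited so far: [35, 8, 36, 4]
  queue [26, 7] -> pop 26, enqueue [22, 32], visited so far: [35, 8, 36, 4, 26]
  queue [7, 22, 32] -> pop 7, enqueue [none], visited so far: [35, 8, 36, 4, 26, 7]
  queue [22, 32] -> pop 22, enqueue [25], visited so far: [35, 8, 36, 4, 26, 7, 22]
  queue [32, 25] -> pop 32, enqueue [none], visited so far: [35, 8, 36, 4, 26, 7, 22, 32]
  queue [25] -> pop 25, enqueue [none], visited so far: [35, 8, 36, 4, 26, 7, 22, 32, 25]
Result: [35, 8, 36, 4, 26, 7, 22, 32, 25]


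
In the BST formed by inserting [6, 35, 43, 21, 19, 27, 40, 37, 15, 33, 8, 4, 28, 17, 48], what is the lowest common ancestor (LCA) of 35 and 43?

Tree insertion order: [6, 35, 43, 21, 19, 27, 40, 37, 15, 33, 8, 4, 28, 17, 48]
Tree (level-order array): [6, 4, 35, None, None, 21, 43, 19, 27, 40, 48, 15, None, None, 33, 37, None, None, None, 8, 17, 28]
In a BST, the LCA of p=35, q=43 is the first node v on the
root-to-leaf path with p <= v <= q (go left if both < v, right if both > v).
Walk from root:
  at 6: both 35 and 43 > 6, go right
  at 35: 35 <= 35 <= 43, this is the LCA
LCA = 35


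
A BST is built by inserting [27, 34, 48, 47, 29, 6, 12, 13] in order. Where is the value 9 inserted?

Starting tree (level order): [27, 6, 34, None, 12, 29, 48, None, 13, None, None, 47]
Insertion path: 27 -> 6 -> 12
Result: insert 9 as left child of 12
Final tree (level order): [27, 6, 34, None, 12, 29, 48, 9, 13, None, None, 47]
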